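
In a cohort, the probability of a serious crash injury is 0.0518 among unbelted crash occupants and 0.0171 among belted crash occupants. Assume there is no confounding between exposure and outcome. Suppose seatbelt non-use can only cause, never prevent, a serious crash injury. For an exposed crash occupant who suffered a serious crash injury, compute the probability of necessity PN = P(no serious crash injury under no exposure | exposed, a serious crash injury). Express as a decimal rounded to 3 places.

PN ≈ 0.670

Let p₁ = 0.0518, p₀ = 0.0171.
Under exogeneity and monotonicity, PN = (p₁ − p₀) / p₁.
PN = (0.0518 − 0.0171) / 0.0518 = 0.0347 / 0.0518 ≈ 0.6699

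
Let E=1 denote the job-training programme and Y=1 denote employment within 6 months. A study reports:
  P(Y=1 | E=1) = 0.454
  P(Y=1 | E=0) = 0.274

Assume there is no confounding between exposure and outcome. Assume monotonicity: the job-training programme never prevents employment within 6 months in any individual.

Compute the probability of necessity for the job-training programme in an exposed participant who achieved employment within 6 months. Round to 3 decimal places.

Let p₁ = 0.454, p₀ = 0.274.
Under exogeneity and monotonicity, PN = (p₁ − p₀) / p₁.
PN = (0.454 − 0.274) / 0.454 = 0.18 / 0.454 ≈ 0.3965

PN ≈ 0.396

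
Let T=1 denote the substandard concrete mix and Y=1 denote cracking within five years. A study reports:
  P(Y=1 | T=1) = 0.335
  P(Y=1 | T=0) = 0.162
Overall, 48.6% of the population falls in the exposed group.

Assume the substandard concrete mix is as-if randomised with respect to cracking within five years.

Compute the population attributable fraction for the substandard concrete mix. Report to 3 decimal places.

PAF ≈ 0.342

Let p₁ = 0.335, p₀ = 0.162.
Overall risk P(Y=1) = π·p₁ + (1−π)·p₀ = 0.486×0.335 + 0.514×0.162 = 0.24608.
Under exogeneity, PAF = [P(Y=1) − p₀] / P(Y=1).
PAF = (0.24608 − 0.162) / 0.24608 ≈ 0.3417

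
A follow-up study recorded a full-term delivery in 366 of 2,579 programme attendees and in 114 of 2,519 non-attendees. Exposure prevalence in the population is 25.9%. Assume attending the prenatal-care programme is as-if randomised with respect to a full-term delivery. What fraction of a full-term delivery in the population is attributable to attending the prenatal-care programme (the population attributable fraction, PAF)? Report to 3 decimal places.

p₁ = P(outcome | exposed) = 366/2579 = 0.14192
p₀ = P(outcome | unexposed) = 114/2519 = 0.045256
Overall risk P(Y=1) = π·p₁ + (1−π)·p₀ = 0.259×0.14192 + 0.741×0.045256 = 0.070291.
Under exogeneity, PAF = [P(Y=1) − p₀] / P(Y=1).
PAF = (0.070291 − 0.045256) / 0.070291 ≈ 0.3562

PAF ≈ 0.356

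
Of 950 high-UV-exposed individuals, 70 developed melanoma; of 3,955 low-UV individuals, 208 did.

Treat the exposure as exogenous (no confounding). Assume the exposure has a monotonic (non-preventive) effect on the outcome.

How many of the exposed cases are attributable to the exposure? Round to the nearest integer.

p₁ = P(outcome | exposed) = 70/950 = 0.073684
p₀ = P(outcome | unexposed) = 208/3955 = 0.052592
PN = (p₁ − p₀)/p₁ = (0.073684 − 0.052592) / 0.073684 ≈ 0.28626.
Attributable cases ≈ PN × (exposed cases) = 0.28626 × 70 ≈ 20.04.

about 20 cases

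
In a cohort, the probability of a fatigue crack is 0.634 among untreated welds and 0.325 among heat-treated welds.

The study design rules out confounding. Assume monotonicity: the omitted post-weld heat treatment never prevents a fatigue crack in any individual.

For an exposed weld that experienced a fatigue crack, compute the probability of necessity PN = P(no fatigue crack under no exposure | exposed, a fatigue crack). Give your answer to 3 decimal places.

Let p₁ = 0.634, p₀ = 0.325.
Under exogeneity and monotonicity, PN = (p₁ − p₀) / p₁.
PN = (0.634 − 0.325) / 0.634 = 0.309 / 0.634 ≈ 0.4874

PN ≈ 0.487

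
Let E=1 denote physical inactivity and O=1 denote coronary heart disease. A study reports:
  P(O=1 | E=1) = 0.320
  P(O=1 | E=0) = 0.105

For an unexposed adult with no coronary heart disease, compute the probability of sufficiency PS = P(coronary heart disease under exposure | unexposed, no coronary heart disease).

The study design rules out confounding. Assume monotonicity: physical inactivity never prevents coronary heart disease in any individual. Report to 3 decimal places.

Let p₁ = 0.32, p₀ = 0.105.
Under exogeneity and monotonicity, PS = (p₁ − p₀) / (1 − p₀).
PS = (0.32 − 0.105) / (1 − 0.105) = 0.215 / 0.895 ≈ 0.2402

PS ≈ 0.240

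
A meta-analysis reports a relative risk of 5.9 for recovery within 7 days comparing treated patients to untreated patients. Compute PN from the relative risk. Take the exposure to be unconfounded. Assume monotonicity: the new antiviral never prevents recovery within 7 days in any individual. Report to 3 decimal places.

PN ≈ 0.831

Under exogeneity and monotonicity, PN = (RR − 1) / RR = 1 − 1/RR.
PN = (5.9 − 1) / 5.9 = 4.9 / 5.9 ≈ 0.8305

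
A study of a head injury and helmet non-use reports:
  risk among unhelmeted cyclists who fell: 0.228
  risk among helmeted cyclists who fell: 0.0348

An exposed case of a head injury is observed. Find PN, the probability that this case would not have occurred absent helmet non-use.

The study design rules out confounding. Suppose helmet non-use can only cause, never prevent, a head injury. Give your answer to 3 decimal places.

Let p₁ = 0.228, p₀ = 0.0348.
Under exogeneity and monotonicity, PN = (p₁ − p₀) / p₁.
PN = (0.228 − 0.0348) / 0.228 = 0.1932 / 0.228 ≈ 0.8474

PN ≈ 0.847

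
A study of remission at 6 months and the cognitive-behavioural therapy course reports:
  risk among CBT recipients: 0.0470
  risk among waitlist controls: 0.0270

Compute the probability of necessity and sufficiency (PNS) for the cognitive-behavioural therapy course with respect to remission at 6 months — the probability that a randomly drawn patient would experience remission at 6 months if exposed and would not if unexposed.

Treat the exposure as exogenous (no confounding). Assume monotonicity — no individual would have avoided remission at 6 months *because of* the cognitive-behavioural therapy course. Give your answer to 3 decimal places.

PNS ≈ 0.020

Let p₁ = 0.047, p₀ = 0.027.
Under exogeneity and monotonicity, PNS = p₁ − p₀.
PNS = 0.047 − 0.027 = 0.02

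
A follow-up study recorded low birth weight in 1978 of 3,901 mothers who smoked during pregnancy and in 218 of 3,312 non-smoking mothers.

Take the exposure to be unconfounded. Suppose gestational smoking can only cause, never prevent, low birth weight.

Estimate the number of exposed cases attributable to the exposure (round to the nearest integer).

about 1721 cases

p₁ = P(outcome | exposed) = 1978/3901 = 0.50705
p₀ = P(outcome | unexposed) = 218/3312 = 0.065821
PN = (p₁ − p₀)/p₁ = (0.50705 − 0.065821) / 0.50705 ≈ 0.87019.
Attributable cases ≈ PN × (exposed cases) = 0.87019 × 1978 ≈ 1721.23.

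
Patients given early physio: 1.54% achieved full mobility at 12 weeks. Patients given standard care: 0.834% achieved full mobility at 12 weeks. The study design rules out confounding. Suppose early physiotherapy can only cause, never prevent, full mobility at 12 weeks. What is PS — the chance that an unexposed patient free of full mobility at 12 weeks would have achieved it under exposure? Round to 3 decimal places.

PS ≈ 0.007

p₁ = 0.0154, p₀ = 0.00834.
Under exogeneity and monotonicity, PS = (p₁ − p₀) / (1 − p₀).
PS = (0.0154 − 0.00834) / (1 − 0.00834) = 0.00706 / 0.99166 ≈ 0.0071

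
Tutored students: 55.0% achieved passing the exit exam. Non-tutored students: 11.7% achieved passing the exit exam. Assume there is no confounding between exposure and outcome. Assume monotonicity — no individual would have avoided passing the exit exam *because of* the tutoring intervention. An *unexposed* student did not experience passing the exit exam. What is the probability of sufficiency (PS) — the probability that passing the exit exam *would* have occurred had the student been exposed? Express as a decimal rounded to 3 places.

PS ≈ 0.490

p₁ = 0.55, p₀ = 0.117.
Under exogeneity and monotonicity, PS = (p₁ − p₀) / (1 − p₀).
PS = (0.55 − 0.117) / (1 − 0.117) = 0.433 / 0.883 ≈ 0.4904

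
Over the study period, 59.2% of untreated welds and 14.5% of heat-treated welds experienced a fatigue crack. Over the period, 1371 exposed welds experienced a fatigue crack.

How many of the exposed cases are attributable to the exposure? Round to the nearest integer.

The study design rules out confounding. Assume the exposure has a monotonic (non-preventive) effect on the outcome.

about 1035 cases

p₁ = 0.592, p₀ = 0.145.
PN = (p₁ − p₀)/p₁ = (0.592 − 0.145) / 0.592 ≈ 0.75507.
Attributable cases ≈ PN × (exposed cases) = 0.75507 × 1371 ≈ 1035.20.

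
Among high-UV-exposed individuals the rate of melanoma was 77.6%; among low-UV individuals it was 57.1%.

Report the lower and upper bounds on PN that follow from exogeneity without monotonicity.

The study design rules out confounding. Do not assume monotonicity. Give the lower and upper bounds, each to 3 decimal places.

0.264 ≤ PN ≤ 0.553

p₁ = 0.776, p₀ = 0.571.
Under exogeneity alone the bounds on PN are max{0,(p₁−p₀)/p₁} ≤ PN ≤ min{1,(1−p₀)/p₁}.
  lower = (p₁ − p₀)/p₁ = 0.205 / 0.776 ≈ 0.2642
  upper = min{1, (1 − p₀)/p₁} = 0.429 / 0.776 ≈ 0.5528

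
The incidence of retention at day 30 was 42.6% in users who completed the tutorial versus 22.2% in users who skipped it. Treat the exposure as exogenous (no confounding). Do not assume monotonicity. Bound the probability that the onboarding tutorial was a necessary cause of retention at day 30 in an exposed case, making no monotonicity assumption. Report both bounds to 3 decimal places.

0.479 ≤ PN ≤ 1.000

p₁ = 0.426, p₀ = 0.222.
Under exogeneity alone the bounds on PN are max{0,(p₁−p₀)/p₁} ≤ PN ≤ min{1,(1−p₀)/p₁}.
  lower = (p₁ − p₀)/p₁ = 0.204 / 0.426 ≈ 0.4789
  upper = min{1, (1 − p₀)/p₁} = 0.778 / 0.426 ≈ 1.8263 → capped at 1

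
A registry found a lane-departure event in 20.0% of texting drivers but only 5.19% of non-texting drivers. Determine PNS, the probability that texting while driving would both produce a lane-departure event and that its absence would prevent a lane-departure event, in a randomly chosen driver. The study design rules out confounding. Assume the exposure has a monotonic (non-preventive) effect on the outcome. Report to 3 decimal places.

p₁ = 0.2, p₀ = 0.0519.
Under exogeneity and monotonicity, PNS = p₁ − p₀.
PNS = 0.2 − 0.0519 = 0.1481

PNS ≈ 0.148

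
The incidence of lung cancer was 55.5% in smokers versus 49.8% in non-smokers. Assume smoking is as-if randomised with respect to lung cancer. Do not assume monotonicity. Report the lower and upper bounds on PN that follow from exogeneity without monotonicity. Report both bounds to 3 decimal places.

p₁ = 0.555, p₀ = 0.498.
Under exogeneity alone the bounds on PN are max{0,(p₁−p₀)/p₁} ≤ PN ≤ min{1,(1−p₀)/p₁}.
  lower = (p₁ − p₀)/p₁ = 0.057 / 0.555 ≈ 0.1027
  upper = min{1, (1 − p₀)/p₁} = 0.502 / 0.555 ≈ 0.9045

0.103 ≤ PN ≤ 0.905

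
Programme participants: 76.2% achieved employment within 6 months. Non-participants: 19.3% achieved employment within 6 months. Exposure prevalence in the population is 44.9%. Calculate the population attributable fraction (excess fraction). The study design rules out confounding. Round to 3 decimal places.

PAF ≈ 0.570

p₁ = 0.762, p₀ = 0.193.
Overall risk P(Y=1) = π·p₁ + (1−π)·p₀ = 0.449×0.762 + 0.551×0.193 = 0.44848.
Under exogeneity, PAF = [P(Y=1) − p₀] / P(Y=1).
PAF = (0.44848 − 0.193) / 0.44848 ≈ 0.5697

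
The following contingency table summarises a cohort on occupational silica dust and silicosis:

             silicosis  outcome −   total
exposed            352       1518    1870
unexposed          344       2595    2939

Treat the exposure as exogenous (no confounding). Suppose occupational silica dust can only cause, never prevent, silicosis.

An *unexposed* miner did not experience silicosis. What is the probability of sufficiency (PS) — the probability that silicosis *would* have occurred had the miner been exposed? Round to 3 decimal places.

PS ≈ 0.081

p₁ = P(outcome | exposed) = 352/1870 = 0.18824
p₀ = P(outcome | unexposed) = 344/2939 = 0.11705
Under exogeneity and monotonicity, PS = (p₁ − p₀) / (1 − p₀).
PS = (0.18824 − 0.11705) / (1 − 0.11705) = 0.071189 / 0.88295 ≈ 0.0806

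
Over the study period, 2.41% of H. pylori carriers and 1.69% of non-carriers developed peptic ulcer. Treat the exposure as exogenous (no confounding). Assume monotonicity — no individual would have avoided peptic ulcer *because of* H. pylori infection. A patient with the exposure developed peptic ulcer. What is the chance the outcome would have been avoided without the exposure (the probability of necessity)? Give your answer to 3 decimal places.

p₁ = 0.0241, p₀ = 0.0169.
Under exogeneity and monotonicity, PN = (p₁ − p₀) / p₁.
PN = (0.0241 − 0.0169) / 0.0241 = 0.0072 / 0.0241 ≈ 0.2988

PN ≈ 0.299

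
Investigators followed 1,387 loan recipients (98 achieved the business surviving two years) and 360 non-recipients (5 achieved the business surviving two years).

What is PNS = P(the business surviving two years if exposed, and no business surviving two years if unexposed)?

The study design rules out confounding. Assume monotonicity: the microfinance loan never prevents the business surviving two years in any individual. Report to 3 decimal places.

PNS ≈ 0.057

p₁ = P(outcome | exposed) = 98/1387 = 0.070656
p₀ = P(outcome | unexposed) = 5/360 = 0.013889
Under exogeneity and monotonicity, PNS = p₁ − p₀.
PNS = 0.070656 − 0.013889 = 0.056767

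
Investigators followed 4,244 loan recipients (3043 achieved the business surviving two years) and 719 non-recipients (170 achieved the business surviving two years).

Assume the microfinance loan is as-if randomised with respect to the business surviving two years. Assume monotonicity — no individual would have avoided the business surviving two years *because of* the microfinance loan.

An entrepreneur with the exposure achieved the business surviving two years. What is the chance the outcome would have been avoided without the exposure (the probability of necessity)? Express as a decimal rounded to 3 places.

p₁ = P(outcome | exposed) = 3043/4244 = 0.71701
p₀ = P(outcome | unexposed) = 170/719 = 0.23644
Under exogeneity and monotonicity, PN = (p₁ − p₀) / p₁.
PN = (0.71701 − 0.23644) / 0.71701 = 0.48057 / 0.71701 ≈ 0.6702

PN ≈ 0.670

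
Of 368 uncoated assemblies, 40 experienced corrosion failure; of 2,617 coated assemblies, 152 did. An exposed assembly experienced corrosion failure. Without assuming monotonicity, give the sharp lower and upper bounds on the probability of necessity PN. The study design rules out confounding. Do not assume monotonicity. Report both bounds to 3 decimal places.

p₁ = P(outcome | exposed) = 40/368 = 0.1087
p₀ = P(outcome | unexposed) = 152/2617 = 0.058082
Under exogeneity alone the bounds on PN are max{0,(p₁−p₀)/p₁} ≤ PN ≤ min{1,(1−p₀)/p₁}.
  lower = (p₁ − p₀)/p₁ = 0.050614 / 0.1087 ≈ 0.4656
  upper = min{1, (1 − p₀)/p₁} = 0.94192 / 0.1087 ≈ 8.6656 → capped at 1

0.466 ≤ PN ≤ 1.000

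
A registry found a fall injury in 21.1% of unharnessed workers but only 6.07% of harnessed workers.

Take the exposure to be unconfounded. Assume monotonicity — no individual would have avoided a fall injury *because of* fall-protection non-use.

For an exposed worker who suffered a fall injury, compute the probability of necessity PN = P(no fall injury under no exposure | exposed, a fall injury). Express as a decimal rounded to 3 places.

PN ≈ 0.712

p₁ = 0.211, p₀ = 0.0607.
Under exogeneity and monotonicity, PN = (p₁ − p₀) / p₁.
PN = (0.211 − 0.0607) / 0.211 = 0.1503 / 0.211 ≈ 0.7123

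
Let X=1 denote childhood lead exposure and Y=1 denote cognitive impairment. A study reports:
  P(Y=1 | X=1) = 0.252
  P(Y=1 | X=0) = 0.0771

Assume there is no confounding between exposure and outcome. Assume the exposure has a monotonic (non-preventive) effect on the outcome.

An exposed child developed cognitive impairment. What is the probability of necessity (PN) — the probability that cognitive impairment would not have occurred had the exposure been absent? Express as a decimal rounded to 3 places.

Let p₁ = 0.252, p₀ = 0.0771.
Under exogeneity and monotonicity, PN = (p₁ − p₀) / p₁.
PN = (0.252 − 0.0771) / 0.252 = 0.1749 / 0.252 ≈ 0.6940

PN ≈ 0.694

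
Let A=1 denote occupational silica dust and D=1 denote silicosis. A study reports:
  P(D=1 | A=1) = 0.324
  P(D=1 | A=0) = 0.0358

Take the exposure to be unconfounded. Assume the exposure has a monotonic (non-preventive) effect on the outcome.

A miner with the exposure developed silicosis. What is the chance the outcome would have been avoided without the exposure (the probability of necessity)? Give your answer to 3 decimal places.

PN ≈ 0.890

Let p₁ = 0.324, p₀ = 0.0358.
Under exogeneity and monotonicity, PN = (p₁ − p₀) / p₁.
PN = (0.324 − 0.0358) / 0.324 = 0.2882 / 0.324 ≈ 0.8895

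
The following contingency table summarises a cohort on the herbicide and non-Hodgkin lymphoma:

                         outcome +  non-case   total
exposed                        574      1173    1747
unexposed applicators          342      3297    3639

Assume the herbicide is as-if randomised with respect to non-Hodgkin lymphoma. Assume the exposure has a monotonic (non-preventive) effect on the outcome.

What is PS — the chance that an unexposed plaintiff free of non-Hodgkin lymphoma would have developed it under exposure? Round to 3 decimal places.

p₁ = P(outcome | exposed) = 574/1747 = 0.32856
p₀ = P(outcome | unexposed) = 342/3639 = 0.093982
Under exogeneity and monotonicity, PS = (p₁ − p₀)/(1 − p₀).
PS = (0.32856 − 0.093982) / 0.90602 ≈ 0.2589

PS ≈ 0.259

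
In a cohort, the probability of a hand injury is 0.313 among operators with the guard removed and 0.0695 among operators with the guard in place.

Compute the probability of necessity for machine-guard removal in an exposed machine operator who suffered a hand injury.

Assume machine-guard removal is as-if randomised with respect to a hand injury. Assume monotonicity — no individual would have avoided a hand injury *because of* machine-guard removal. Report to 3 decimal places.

PN ≈ 0.778

Let p₁ = 0.313, p₀ = 0.0695.
Under exogeneity and monotonicity, PN = (p₁ − p₀) / p₁.
PN = (0.313 − 0.0695) / 0.313 = 0.2435 / 0.313 ≈ 0.7780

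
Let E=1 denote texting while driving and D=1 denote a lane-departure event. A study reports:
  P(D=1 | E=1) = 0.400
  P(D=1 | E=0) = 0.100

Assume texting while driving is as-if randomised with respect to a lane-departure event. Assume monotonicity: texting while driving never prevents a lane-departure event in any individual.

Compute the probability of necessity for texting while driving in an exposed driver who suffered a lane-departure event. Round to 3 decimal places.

PN ≈ 0.750

Let p₁ = 0.4, p₀ = 0.1.
Under exogeneity and monotonicity, PN = (p₁ − p₀) / p₁.
PN = (0.4 − 0.1) / 0.4 = 0.3 / 0.4 ≈ 0.7500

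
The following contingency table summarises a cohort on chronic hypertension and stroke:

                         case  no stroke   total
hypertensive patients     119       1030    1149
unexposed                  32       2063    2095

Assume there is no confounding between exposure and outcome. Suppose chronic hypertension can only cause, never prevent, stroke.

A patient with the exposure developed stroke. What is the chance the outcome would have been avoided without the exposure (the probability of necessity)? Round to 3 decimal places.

p₁ = P(outcome | exposed) = 119/1149 = 0.10357
p₀ = P(outcome | unexposed) = 32/2095 = 0.015274
Under exogeneity and monotonicity, PN = (p₁ − p₀) / p₁.
PN = (0.10357 − 0.015274) / 0.10357 = 0.088294 / 0.10357 ≈ 0.8525

PN ≈ 0.853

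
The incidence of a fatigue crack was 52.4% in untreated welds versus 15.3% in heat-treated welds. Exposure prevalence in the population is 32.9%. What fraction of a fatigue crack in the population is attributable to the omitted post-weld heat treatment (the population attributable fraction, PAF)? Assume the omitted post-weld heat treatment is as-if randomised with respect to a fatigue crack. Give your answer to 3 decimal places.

p₁ = 0.524, p₀ = 0.153.
Overall risk P(Y=1) = π·p₁ + (1−π)·p₀ = 0.329×0.524 + 0.671×0.153 = 0.27506.
Under exogeneity, PAF = [P(Y=1) − p₀] / P(Y=1).
PAF = (0.27506 − 0.153) / 0.27506 ≈ 0.4438

PAF ≈ 0.444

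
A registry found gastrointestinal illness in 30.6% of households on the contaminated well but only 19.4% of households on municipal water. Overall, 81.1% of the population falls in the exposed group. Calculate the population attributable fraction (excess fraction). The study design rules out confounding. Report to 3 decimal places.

PAF ≈ 0.319

p₁ = 0.306, p₀ = 0.194.
Overall risk P(Y=1) = π·p₁ + (1−π)·p₀ = 0.811×0.306 + 0.189×0.194 = 0.28483.
Under exogeneity, PAF = [P(Y=1) − p₀] / P(Y=1).
PAF = (0.28483 − 0.194) / 0.28483 ≈ 0.3189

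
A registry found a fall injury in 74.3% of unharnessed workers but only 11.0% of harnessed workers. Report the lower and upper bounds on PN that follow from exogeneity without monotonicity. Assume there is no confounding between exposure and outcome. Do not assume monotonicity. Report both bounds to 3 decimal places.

p₁ = 0.743, p₀ = 0.11.
Under exogeneity alone the bounds on PN are max{0,(p₁−p₀)/p₁} ≤ PN ≤ min{1,(1−p₀)/p₁}.
  lower = (p₁ − p₀)/p₁ = 0.633 / 0.743 ≈ 0.8520
  upper = min{1, (1 − p₀)/p₁} = 0.89 / 0.743 ≈ 1.1978 → capped at 1

0.852 ≤ PN ≤ 1.000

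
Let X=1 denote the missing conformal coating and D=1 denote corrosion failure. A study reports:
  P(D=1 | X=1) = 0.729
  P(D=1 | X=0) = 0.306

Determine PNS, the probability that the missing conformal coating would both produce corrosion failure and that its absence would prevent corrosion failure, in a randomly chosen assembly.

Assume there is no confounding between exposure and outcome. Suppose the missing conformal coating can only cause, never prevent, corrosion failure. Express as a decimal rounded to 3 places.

Let p₁ = 0.729, p₀ = 0.306.
Under exogeneity and monotonicity, PNS = p₁ − p₀.
PNS = 0.729 − 0.306 = 0.423

PNS ≈ 0.423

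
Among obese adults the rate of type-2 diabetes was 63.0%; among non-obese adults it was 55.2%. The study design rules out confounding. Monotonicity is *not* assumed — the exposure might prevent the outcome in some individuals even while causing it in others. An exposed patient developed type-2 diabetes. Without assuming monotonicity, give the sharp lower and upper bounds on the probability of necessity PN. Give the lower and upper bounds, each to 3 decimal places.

0.124 ≤ PN ≤ 0.711

p₁ = 0.63, p₀ = 0.552.
Under exogeneity alone the bounds on PN are max{0,(p₁−p₀)/p₁} ≤ PN ≤ min{1,(1−p₀)/p₁}.
  lower = (p₁ − p₀)/p₁ = 0.078 / 0.63 ≈ 0.1238
  upper = min{1, (1 − p₀)/p₁} = 0.448 / 0.63 ≈ 0.7111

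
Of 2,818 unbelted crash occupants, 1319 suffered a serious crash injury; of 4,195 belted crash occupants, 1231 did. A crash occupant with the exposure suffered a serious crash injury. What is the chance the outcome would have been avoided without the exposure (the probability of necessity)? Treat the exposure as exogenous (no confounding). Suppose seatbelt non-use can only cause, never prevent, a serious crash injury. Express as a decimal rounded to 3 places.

p₁ = P(outcome | exposed) = 1319/2818 = 0.46806
p₀ = P(outcome | unexposed) = 1231/4195 = 0.29344
Under exogeneity and monotonicity, PN = (p₁ − p₀) / p₁.
PN = (0.46806 − 0.29344) / 0.46806 = 0.17462 / 0.46806 ≈ 0.3731

PN ≈ 0.373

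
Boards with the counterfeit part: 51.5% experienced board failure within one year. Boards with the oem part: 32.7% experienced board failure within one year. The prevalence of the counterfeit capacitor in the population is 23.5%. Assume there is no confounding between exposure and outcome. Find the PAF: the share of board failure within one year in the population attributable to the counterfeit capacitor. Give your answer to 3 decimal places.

p₁ = 0.515, p₀ = 0.327.
Overall risk P(Y=1) = π·p₁ + (1−π)·p₀ = 0.235×0.515 + 0.765×0.327 = 0.37118.
Under exogeneity, PAF = [P(Y=1) − p₀] / P(Y=1).
PAF = (0.37118 − 0.327) / 0.37118 ≈ 0.1190

PAF ≈ 0.119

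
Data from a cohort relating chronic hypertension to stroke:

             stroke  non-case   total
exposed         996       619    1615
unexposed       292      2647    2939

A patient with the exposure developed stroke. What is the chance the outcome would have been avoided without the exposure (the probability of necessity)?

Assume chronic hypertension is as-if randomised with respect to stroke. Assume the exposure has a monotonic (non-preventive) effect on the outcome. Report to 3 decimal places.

p₁ = P(outcome | exposed) = 996/1615 = 0.61672
p₀ = P(outcome | unexposed) = 292/2939 = 0.099354
Under exogeneity and monotonicity, PN = (p₁ − p₀)/p₁.
PN = (0.61672 − 0.099354) / 0.61672 ≈ 0.8389

PN ≈ 0.839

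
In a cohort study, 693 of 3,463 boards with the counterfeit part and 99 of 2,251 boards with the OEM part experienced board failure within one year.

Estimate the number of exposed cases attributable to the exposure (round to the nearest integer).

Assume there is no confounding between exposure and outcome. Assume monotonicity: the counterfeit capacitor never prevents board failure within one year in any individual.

p₁ = P(outcome | exposed) = 693/3463 = 0.20012
p₀ = P(outcome | unexposed) = 99/2251 = 0.04398
PN = (p₁ − p₀)/p₁ = (0.20012 − 0.04398) / 0.20012 ≈ 0.78022.
Attributable cases ≈ PN × (exposed cases) = 0.78022 × 693 ≈ 540.70.

about 541 cases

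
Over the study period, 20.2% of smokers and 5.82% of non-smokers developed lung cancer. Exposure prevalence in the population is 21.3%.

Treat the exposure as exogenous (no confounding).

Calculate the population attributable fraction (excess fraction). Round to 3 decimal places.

PAF ≈ 0.345

p₁ = 0.202, p₀ = 0.0582.
Overall risk P(Y=1) = π·p₁ + (1−π)·p₀ = 0.213×0.202 + 0.787×0.0582 = 0.088829.
Under exogeneity, PAF = [P(Y=1) − p₀] / P(Y=1).
PAF = (0.088829 − 0.0582) / 0.088829 ≈ 0.3448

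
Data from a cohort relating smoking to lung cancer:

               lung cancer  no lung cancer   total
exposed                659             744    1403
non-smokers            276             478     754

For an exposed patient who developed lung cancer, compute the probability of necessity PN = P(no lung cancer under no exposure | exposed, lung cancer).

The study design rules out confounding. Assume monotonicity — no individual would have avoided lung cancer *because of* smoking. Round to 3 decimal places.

PN ≈ 0.221

p₁ = P(outcome | exposed) = 659/1403 = 0.46971
p₀ = P(outcome | unexposed) = 276/754 = 0.36605
Under exogeneity and monotonicity, PN = (p₁ − p₀)/p₁.
PN = (0.46971 − 0.36605) / 0.46971 ≈ 0.2207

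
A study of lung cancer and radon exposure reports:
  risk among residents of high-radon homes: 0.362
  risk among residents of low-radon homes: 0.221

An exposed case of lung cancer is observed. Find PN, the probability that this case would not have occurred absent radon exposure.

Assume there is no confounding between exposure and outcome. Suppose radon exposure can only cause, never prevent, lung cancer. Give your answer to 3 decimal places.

Let p₁ = 0.362, p₀ = 0.221.
Under exogeneity and monotonicity, PN = (p₁ − p₀) / p₁.
PN = (0.362 − 0.221) / 0.362 = 0.141 / 0.362 ≈ 0.3895

PN ≈ 0.390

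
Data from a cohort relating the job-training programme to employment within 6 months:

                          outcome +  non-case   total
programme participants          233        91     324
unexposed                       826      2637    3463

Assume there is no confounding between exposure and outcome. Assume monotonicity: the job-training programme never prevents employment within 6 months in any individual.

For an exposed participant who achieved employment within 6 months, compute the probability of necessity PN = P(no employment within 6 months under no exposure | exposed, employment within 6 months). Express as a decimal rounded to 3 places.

p₁ = P(outcome | exposed) = 233/324 = 0.71914
p₀ = P(outcome | unexposed) = 826/3463 = 0.23852
Under exogeneity and monotonicity, PN = (p₁ − p₀)/p₁.
PN = (0.71914 − 0.23852) / 0.71914 ≈ 0.6683

PN ≈ 0.668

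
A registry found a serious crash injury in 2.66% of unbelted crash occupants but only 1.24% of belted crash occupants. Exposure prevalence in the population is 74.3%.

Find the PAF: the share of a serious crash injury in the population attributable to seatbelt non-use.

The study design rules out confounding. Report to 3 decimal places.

PAF ≈ 0.460

p₁ = 0.0266, p₀ = 0.0124.
Overall risk P(Y=1) = π·p₁ + (1−π)·p₀ = 0.743×0.0266 + 0.257×0.0124 = 0.022951.
Under exogeneity, PAF = [P(Y=1) − p₀] / P(Y=1).
PAF = (0.022951 − 0.0124) / 0.022951 ≈ 0.4597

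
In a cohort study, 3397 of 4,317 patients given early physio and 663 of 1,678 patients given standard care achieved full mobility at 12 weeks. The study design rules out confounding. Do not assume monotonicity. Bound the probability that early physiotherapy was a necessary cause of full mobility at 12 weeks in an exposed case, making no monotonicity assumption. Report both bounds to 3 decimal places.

0.498 ≤ PN ≤ 0.769

p₁ = P(outcome | exposed) = 3397/4317 = 0.78689
p₀ = P(outcome | unexposed) = 663/1678 = 0.39511
Under exogeneity alone the bounds on PN are max{0,(p₁−p₀)/p₁} ≤ PN ≤ min{1,(1−p₀)/p₁}.
  lower = (p₁ − p₀)/p₁ = 0.39178 / 0.78689 ≈ 0.4979
  upper = min{1, (1 − p₀)/p₁} = 0.60489 / 0.78689 ≈ 0.7687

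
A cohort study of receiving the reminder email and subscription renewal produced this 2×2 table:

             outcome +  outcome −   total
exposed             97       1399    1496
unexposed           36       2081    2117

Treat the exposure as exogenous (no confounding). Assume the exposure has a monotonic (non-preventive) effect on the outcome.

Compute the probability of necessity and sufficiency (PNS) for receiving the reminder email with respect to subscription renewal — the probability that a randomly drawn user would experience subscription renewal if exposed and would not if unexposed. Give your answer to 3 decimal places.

PNS ≈ 0.048

p₁ = P(outcome | exposed) = 97/1496 = 0.06484
p₀ = P(outcome | unexposed) = 36/2117 = 0.017005
Under exogeneity and monotonicity, PNS = p₁ − p₀.
PNS = 0.06484 − 0.017005 = 0.047834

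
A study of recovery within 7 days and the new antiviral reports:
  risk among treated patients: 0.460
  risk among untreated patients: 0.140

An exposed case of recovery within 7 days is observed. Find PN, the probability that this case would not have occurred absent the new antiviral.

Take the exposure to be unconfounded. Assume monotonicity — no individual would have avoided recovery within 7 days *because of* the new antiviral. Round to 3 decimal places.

Let p₁ = 0.46, p₀ = 0.14.
Under exogeneity and monotonicity, PN = (p₁ − p₀) / p₁.
PN = (0.46 − 0.14) / 0.46 = 0.32 / 0.46 ≈ 0.6957

PN ≈ 0.696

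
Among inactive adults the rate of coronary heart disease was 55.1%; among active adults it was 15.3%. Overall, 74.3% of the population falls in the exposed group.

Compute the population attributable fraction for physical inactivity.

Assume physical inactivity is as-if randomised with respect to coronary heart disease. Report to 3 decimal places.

p₁ = 0.551, p₀ = 0.153.
Overall risk P(Y=1) = π·p₁ + (1−π)·p₀ = 0.743×0.551 + 0.257×0.153 = 0.44871.
Under exogeneity, PAF = [P(Y=1) − p₀] / P(Y=1).
PAF = (0.44871 − 0.153) / 0.44871 ≈ 0.6590

PAF ≈ 0.659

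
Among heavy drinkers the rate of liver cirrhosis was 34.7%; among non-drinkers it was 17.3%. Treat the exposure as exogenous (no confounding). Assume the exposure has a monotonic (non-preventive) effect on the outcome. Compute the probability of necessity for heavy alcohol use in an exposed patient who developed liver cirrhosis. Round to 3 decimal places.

p₁ = 0.347, p₀ = 0.173.
Under exogeneity and monotonicity, PN = (p₁ − p₀) / p₁.
PN = (0.347 − 0.173) / 0.347 = 0.174 / 0.347 ≈ 0.5014

PN ≈ 0.501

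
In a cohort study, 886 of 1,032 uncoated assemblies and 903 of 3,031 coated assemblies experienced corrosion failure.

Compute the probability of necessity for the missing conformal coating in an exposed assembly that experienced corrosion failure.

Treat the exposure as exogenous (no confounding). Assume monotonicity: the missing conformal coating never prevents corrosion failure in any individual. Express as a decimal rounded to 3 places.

PN ≈ 0.653

p₁ = P(outcome | exposed) = 886/1032 = 0.85853
p₀ = P(outcome | unexposed) = 903/3031 = 0.29792
Under exogeneity and monotonicity, PN = (p₁ − p₀) / p₁.
PN = (0.85853 − 0.29792) / 0.85853 = 0.56061 / 0.85853 ≈ 0.6530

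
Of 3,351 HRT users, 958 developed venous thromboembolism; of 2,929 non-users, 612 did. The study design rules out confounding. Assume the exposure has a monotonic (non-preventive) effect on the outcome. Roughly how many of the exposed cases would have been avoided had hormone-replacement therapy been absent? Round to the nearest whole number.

p₁ = P(outcome | exposed) = 958/3351 = 0.28588
p₀ = P(outcome | unexposed) = 612/2929 = 0.20895
PN = (p₁ − p₀)/p₁ = (0.28588 − 0.20895) / 0.28588 ≈ 0.26913.
Attributable cases ≈ PN × (exposed cases) = 0.26913 × 958 ≈ 257.83.

about 258 cases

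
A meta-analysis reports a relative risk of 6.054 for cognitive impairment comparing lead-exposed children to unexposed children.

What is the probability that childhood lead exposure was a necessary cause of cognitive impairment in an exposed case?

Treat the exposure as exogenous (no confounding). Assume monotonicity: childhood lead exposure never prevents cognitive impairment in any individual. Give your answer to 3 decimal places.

Under exogeneity and monotonicity, PN = (RR − 1) / RR = 1 − 1/RR.
PN = (6.054 − 1) / 6.054 = 5.054 / 6.054 ≈ 0.8348

PN ≈ 0.835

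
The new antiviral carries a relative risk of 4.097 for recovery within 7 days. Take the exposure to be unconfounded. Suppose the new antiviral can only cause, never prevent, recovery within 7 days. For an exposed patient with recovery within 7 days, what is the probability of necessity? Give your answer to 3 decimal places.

Under exogeneity and monotonicity, PN = (RR − 1) / RR = 1 − 1/RR.
PN = (4.097 − 1) / 4.097 = 3.097 / 4.097 ≈ 0.7559

PN ≈ 0.756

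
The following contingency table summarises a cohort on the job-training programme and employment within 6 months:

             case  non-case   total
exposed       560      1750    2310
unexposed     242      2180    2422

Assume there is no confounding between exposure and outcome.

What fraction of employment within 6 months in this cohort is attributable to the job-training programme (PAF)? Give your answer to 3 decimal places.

PAF ≈ 0.410

p₁ = P(outcome | exposed) = 560/2310 = 0.24242
p₀ = P(outcome | unexposed) = 242/2422 = 0.099917
Exposure prevalence π = 2310/4732 = 0.48817; overall risk P(Y=1) = 0.16948.
Under exogeneity, PAF = [P(Y=1) − p₀]/P(Y=1).
PAF = (0.16948 − 0.099917) / 0.16948 ≈ 0.4105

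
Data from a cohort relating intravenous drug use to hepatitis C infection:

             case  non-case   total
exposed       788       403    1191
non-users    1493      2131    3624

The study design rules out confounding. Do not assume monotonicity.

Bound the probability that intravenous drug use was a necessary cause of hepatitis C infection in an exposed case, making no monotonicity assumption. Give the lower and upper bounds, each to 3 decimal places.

0.377 ≤ PN ≤ 0.889

p₁ = P(outcome | exposed) = 788/1191 = 0.66163
p₀ = P(outcome | unexposed) = 1493/3624 = 0.41198
Under exogeneity alone the bounds on PN are max{0,(p₁−p₀)/p₁} ≤ PN ≤ min{1,(1−p₀)/p₁}.
  lower = (p₁ − p₀)/p₁ = 0.24965 / 0.66163 ≈ 0.3773
  upper = min{1, (1 − p₀)/p₁} = 0.58802 / 0.66163 ≈ 0.8888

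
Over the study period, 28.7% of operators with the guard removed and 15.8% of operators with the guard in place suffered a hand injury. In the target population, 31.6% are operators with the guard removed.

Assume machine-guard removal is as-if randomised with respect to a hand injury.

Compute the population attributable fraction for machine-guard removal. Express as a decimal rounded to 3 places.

PAF ≈ 0.205

p₁ = 0.287, p₀ = 0.158.
Overall risk P(Y=1) = π·p₁ + (1−π)·p₀ = 0.316×0.287 + 0.684×0.158 = 0.19876.
Under exogeneity, PAF = [P(Y=1) − p₀] / P(Y=1).
PAF = (0.19876 − 0.158) / 0.19876 ≈ 0.2051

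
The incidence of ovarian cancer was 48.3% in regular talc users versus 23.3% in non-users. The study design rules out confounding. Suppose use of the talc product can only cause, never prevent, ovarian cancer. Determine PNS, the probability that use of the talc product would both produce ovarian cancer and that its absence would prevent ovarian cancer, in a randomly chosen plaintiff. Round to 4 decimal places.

PNS ≈ 0.2500

p₁ = 0.483, p₀ = 0.233.
Under exogeneity and monotonicity, PNS = p₁ − p₀.
PNS = 0.483 − 0.233 = 0.25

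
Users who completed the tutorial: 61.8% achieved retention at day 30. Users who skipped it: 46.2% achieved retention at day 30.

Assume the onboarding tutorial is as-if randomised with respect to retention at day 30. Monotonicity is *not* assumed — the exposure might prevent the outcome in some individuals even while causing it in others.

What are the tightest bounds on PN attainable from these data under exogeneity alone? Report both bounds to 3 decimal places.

p₁ = 0.618, p₀ = 0.462.
Under exogeneity alone the bounds on PN are max{0,(p₁−p₀)/p₁} ≤ PN ≤ min{1,(1−p₀)/p₁}.
  lower = (p₁ − p₀)/p₁ = 0.156 / 0.618 ≈ 0.2524
  upper = min{1, (1 − p₀)/p₁} = 0.538 / 0.618 ≈ 0.8706

0.252 ≤ PN ≤ 0.871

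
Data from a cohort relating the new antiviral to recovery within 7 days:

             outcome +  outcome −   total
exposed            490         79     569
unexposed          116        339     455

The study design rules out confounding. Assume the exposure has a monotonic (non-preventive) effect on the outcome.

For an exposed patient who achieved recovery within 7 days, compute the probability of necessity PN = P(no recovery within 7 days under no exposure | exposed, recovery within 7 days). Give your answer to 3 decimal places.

p₁ = P(outcome | exposed) = 490/569 = 0.86116
p₀ = P(outcome | unexposed) = 116/455 = 0.25495
Under exogeneity and monotonicity, PN = (p₁ − p₀) / p₁.
PN = (0.86116 − 0.25495) / 0.86116 = 0.60621 / 0.86116 ≈ 0.7040

PN ≈ 0.704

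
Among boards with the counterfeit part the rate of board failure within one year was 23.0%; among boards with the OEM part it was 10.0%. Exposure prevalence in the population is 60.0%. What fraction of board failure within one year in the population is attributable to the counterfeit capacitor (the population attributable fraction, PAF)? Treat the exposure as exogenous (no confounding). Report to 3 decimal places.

PAF ≈ 0.438

p₁ = 0.23, p₀ = 0.1.
Overall risk P(Y=1) = π·p₁ + (1−π)·p₀ = 0.6×0.23 + 0.4×0.1 = 0.178.
Under exogeneity, PAF = [P(Y=1) − p₀] / P(Y=1).
PAF = (0.178 − 0.1) / 0.178 ≈ 0.4382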